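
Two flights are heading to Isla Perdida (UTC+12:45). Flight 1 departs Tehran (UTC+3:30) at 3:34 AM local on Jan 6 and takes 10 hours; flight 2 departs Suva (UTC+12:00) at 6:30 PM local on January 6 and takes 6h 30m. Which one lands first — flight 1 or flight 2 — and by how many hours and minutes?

the first, by 2 hours 56 minutes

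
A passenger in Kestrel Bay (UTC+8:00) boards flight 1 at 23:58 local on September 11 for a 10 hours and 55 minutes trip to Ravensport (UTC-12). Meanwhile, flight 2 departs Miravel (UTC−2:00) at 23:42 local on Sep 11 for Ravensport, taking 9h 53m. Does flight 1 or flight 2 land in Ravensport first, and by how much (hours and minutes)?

Flight 1 in UTC: 23:58 − 8:00 = 15:58 on Sep 11.
+10 hours 55 minutes → arrive 02:53 UTC on Sep 12.
Flight 2 in UTC: 23:42 + 2:00 = 01:42 on Sep 12.
+9 hours and 53 minutes → arrive 11:35 UTC on Sep 12.
Flight 1 lands earlier by 8 hours 42 minutes.

the first, by 8 hours 42 minutes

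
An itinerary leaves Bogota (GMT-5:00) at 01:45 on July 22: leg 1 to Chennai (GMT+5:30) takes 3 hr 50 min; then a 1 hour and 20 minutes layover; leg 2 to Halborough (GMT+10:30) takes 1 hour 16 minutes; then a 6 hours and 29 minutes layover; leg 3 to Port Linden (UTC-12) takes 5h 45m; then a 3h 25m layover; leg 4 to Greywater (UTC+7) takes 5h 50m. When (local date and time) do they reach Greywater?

Convert departure to UTC: 01:45 + 5:00 = 06:45 UTC on Jul 22.
Add 3 hours 50 minutes leg 1 → 10:35 UTC.
Add 1 hour 20 minutes layover in Chennai → 11:55 UTC.
Add 1 hour 16 minutes leg 2 → 13:11 UTC.
Add 6 hours 29 minutes layover in Halborough → 19:40 UTC.
Add 5 hours and 45 minutes leg 3 → 01:25 UTC (Jul 23).
Add 3 hours and 25 minutes layover in Port Linden → 04:50 UTC.
Add 5 hours and 50 minutes leg 4 → 10:40 UTC.
Greywater is UTC+7:00, so local arrival = 10:40 + 7:00 = 17:40 on Jul 23.

17:40 on July 23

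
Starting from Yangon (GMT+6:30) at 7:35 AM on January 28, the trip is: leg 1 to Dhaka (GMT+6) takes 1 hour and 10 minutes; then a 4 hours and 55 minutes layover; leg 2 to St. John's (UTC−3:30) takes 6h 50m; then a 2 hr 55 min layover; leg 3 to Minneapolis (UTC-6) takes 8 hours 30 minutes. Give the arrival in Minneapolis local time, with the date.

Convert departure to UTC: 7:35 AM − 6:30 = 1:05 AM UTC on Jan 28.
Add 1 hour and 10 minutes leg 1 → 2:15 AM UTC.
Add 4 hours and 55 minutes layover in Dhaka → 7:10 AM UTC.
Add 6 hours 50 minutes leg 2 → 2:00 PM UTC.
Add 2 hours 55 minutes layover in St. John's → 4:55 PM UTC.
Add 8 hours 30 minutes leg 3 → 1:25 AM UTC (Jan 29).
Minneapolis is UTC−6:00, so local arrival = 1:25 AM − 6:00 = 7:25 PM on Jan 28.

7:25 PM on January 28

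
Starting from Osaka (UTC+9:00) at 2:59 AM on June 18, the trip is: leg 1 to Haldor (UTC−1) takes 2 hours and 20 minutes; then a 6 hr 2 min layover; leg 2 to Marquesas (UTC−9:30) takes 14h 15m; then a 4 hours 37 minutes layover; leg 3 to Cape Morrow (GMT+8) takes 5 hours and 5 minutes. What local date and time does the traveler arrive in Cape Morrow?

10:18 AM on Jun 19

Convert departure to UTC: 2:59 AM − 9:00 = 5:59 PM UTC on Jun 17.
Add 2 hours and 20 minutes leg 1 → 8:19 PM UTC.
Add 6 hours and 2 minutes layover in Haldor → 2:21 AM UTC (Jun 18).
Add 14 hours and 15 minutes leg 2 → 4:36 PM UTC.
Add 4 hours and 37 minutes layover in Marquesas → 9:13 PM UTC.
Add 5 hours and 5 minutes leg 3 → 2:18 AM UTC (Jun 19).
Cape Morrow is UTC+8:00, so local arrival = 2:18 AM + 8:00 = 10:18 AM on Jun 19.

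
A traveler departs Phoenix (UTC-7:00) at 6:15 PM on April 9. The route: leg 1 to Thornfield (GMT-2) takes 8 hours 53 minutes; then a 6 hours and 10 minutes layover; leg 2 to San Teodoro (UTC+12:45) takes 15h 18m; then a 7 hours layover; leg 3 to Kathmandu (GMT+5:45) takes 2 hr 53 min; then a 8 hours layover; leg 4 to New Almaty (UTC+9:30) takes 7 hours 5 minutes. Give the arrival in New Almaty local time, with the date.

Convert departure to UTC: 6:15 PM + 7:00 = 1:15 AM UTC on Apr 10.
Add 8 hours and 53 minutes leg 1 → 10:08 AM UTC.
Add 6 hours 10 minutes layover in Thornfield → 4:18 PM UTC.
Add 15 hours 18 minutes leg 2 → 7:36 AM UTC (Apr 11).
Add 7 hours layover in San Teodoro → 2:36 PM UTC.
Add 2 hours and 53 minutes leg 3 → 5:29 PM UTC.
Add 8 hours layover in Kathmandu → 1:29 AM UTC (Apr 12).
Add 7 hours 5 minutes leg 4 → 8:34 AM UTC.
New Almaty is UTC+9:30, so local arrival = 8:34 AM + 9:30 = 6:04 PM on Apr 12.

6:04 PM on April 12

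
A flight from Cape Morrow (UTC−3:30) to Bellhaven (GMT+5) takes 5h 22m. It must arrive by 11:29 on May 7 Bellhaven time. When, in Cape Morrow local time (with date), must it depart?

Target arrival in UTC: 11:29 − 5:00 = 06:29 on May 7.
Subtract 5 hours 22 minutes → departure 01:07 UTC on May 7.
Cape Morrow is UTC−3:30: 01:07 − 3:30 = 21:37 on May 6.

21:37 on May 6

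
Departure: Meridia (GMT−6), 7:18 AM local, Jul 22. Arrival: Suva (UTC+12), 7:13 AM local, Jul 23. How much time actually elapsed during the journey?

Suva is 18:00 ahead of Meridia.
Clock-face elapsed time (ignoring zones) is 23 hours 55 minutes.
Actual elapsed = 23 hours 55 minutes − 18:00 = 5 hours 55 minutes.

5 hours 55 minutes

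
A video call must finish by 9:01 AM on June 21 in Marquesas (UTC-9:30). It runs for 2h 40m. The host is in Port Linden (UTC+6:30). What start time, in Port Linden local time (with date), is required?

Target end time in UTC: 9:01 AM + 9:30 = 6:31 PM on Jun 21.
Subtract 2 hours and 40 minutes → start 3:51 PM UTC on Jun 21.
Port Linden is UTC+6:30: 3:51 PM + 6:30 = 10:21 PM on Jun 21.

10:21 PM on June 21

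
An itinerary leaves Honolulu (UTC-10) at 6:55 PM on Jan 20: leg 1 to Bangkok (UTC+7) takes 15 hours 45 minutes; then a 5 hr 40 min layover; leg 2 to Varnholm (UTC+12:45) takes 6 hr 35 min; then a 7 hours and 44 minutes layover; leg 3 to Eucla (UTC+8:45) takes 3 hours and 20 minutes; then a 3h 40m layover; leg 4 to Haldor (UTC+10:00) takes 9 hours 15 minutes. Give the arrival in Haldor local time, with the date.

6:54 PM on Jan 23

Convert departure to UTC: 6:55 PM + 10:00 = 4:55 AM UTC on Jan 21.
Add 15 hours and 45 minutes leg 1 → 8:40 PM UTC.
Add 5 hours and 40 minutes layover in Bangkok → 2:20 AM UTC (Jan 22).
Add 6 hours 35 minutes leg 2 → 8:55 AM UTC.
Add 7 hours and 44 minutes layover in Varnholm → 4:39 PM UTC.
Add 3 hours and 20 minutes leg 3 → 7:59 PM UTC.
Add 3 hours 40 minutes layover in Eucla → 11:39 PM UTC.
Add 9 hours 15 minutes leg 4 → 8:54 AM UTC (Jan 23).
Haldor is UTC+10:00, so local arrival = 8:54 AM + 10:00 = 6:54 PM on Jan 23.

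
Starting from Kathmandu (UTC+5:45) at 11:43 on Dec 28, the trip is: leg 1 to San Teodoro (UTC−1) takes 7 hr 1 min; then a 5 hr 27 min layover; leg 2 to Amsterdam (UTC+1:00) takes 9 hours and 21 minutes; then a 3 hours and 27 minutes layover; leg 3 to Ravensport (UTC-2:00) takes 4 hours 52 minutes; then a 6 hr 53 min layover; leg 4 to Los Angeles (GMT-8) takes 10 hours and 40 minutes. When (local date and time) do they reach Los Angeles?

21:39 on Dec 29

Convert departure to UTC: 11:43 − 5:45 = 05:58 UTC on Dec 28.
Add 7 hours 1 minute leg 1 → 12:59 UTC.
Add 5 hours 27 minutes layover in San Teodoro → 18:26 UTC.
Add 9 hours and 21 minutes leg 2 → 03:47 UTC (Dec 29).
Add 3 hours 27 minutes layover in Amsterdam → 07:14 UTC.
Add 4 hours 52 minutes leg 3 → 12:06 UTC.
Add 6 hours and 53 minutes layover in Ravensport → 18:59 UTC.
Add 10 hours 40 minutes leg 4 → 05:39 UTC (Dec 30).
Los Angeles is UTC−8:00, so local arrival = 05:39 − 8:00 = 21:39 on Dec 29.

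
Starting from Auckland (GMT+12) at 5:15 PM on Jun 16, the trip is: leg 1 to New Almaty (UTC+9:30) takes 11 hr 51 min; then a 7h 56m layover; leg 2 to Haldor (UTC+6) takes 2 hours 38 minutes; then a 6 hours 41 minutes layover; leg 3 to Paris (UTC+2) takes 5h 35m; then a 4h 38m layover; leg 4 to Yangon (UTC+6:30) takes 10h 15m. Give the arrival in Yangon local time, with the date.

Convert departure to UTC: 5:15 PM − 12:00 = 5:15 AM UTC on Jun 16.
Add 11 hours 51 minutes leg 1 → 5:06 PM UTC.
Add 7 hours and 56 minutes layover in New Almaty → 1:02 AM UTC (Jun 17).
Add 2 hours 38 minutes leg 2 → 3:40 AM UTC.
Add 6 hours and 41 minutes layover in Haldor → 10:21 AM UTC.
Add 5 hours and 35 minutes leg 3 → 3:56 PM UTC.
Add 4 hours and 38 minutes layover in Paris → 8:34 PM UTC.
Add 10 hours and 15 minutes leg 4 → 6:49 AM UTC (Jun 18).
Yangon is UTC+6:30, so local arrival = 6:49 AM + 6:30 = 1:19 PM on Jun 18.

1:19 PM on Jun 18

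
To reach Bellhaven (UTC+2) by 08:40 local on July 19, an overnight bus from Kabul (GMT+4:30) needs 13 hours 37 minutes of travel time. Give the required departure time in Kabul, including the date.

21:33 on July 18

Target arrival in UTC: 08:40 − 2:00 = 06:40 on Jul 19.
Subtract 13 hours 37 minutes → departure 17:03 UTC on Jul 18.
Kabul is UTC+4:30: 17:03 + 4:30 = 21:33 on Jul 18.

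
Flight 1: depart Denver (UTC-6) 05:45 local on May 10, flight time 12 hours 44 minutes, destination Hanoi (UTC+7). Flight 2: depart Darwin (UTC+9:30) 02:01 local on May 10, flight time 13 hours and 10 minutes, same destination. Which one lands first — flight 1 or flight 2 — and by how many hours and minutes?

Flight 1 in UTC: 05:45 + 6:00 = 11:45 on May 10.
+12 hours and 44 minutes → arrive 00:29 UTC on May 11.
Flight 2 in UTC: 02:01 − 9:30 = 16:31 on May 9.
+13 hours and 10 minutes → arrive 05:41 UTC on May 10.
Flight 2 lands earlier by 18 hours 48 minutes.

the second, by 18 hours 48 minutes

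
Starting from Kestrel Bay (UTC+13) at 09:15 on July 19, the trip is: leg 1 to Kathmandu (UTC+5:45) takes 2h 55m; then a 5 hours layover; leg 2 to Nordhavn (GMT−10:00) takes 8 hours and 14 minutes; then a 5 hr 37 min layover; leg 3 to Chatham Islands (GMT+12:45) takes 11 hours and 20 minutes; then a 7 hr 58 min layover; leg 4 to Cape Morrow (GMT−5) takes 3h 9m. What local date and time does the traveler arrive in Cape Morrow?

Convert departure to UTC: 09:15 − 13:00 = 20:15 UTC on Jul 18.
Add 2 hours and 55 minutes leg 1 → 23:10 UTC.
Add 5 hours layover in Kathmandu → 04:10 UTC (Jul 19).
Add 8 hours 14 minutes leg 2 → 12:24 UTC.
Add 5 hours 37 minutes layover in Nordhavn → 18:01 UTC.
Add 11 hours 20 minutes leg 3 → 05:21 UTC (Jul 20).
Add 7 hours and 58 minutes layover in Chatham Islands → 13:19 UTC.
Add 3 hours and 9 minutes leg 4 → 16:28 UTC.
Cape Morrow is UTC−5:00, so local arrival = 16:28 − 5:00 = 11:28 on Jul 20.

11:28 on Jul 20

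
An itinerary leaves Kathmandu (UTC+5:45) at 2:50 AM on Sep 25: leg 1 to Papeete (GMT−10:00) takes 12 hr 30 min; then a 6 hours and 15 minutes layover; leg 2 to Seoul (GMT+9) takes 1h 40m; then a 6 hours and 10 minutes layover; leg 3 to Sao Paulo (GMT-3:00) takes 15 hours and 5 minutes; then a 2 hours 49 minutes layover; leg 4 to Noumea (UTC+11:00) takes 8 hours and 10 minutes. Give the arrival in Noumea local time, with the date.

Convert departure to UTC: 2:50 AM − 5:45 = 9:05 PM UTC on Sep 24.
Add 12 hours and 30 minutes leg 1 → 9:35 AM UTC (Sep 25).
Add 6 hours 15 minutes layover in Papeete → 3:50 PM UTC.
Add 1 hour and 40 minutes leg 2 → 5:30 PM UTC.
Add 6 hours and 10 minutes layover in Seoul → 11:40 PM UTC.
Add 15 hours and 5 minutes leg 3 → 2:45 PM UTC (Sep 26).
Add 2 hours 49 minutes layover in Sao Paulo → 5:34 PM UTC.
Add 8 hours 10 minutes leg 4 → 1:44 AM UTC (Sep 27).
Noumea is UTC+11:00, so local arrival = 1:44 AM + 11:00 = 12:44 PM on Sep 27.

12:44 PM on September 27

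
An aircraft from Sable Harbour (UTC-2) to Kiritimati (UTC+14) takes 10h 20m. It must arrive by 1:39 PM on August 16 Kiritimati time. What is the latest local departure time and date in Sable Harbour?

11:19 AM on Aug 15

Target arrival in UTC: 1:39 PM − 14:00 = 11:39 PM on Aug 15.
Subtract 10 hours and 20 minutes → departure 1:19 PM UTC on Aug 15.
Sable Harbour is UTC−2:00: 1:19 PM − 2:00 = 11:19 AM on Aug 15.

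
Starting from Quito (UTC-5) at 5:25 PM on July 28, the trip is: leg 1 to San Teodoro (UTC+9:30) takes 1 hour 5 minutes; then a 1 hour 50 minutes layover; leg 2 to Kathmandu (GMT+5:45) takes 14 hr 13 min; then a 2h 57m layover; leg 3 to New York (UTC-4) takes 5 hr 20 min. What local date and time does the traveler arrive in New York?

7:50 PM on July 29

Convert departure to UTC: 5:25 PM + 5:00 = 10:25 PM UTC on Jul 28.
Add 1 hour 5 minutes leg 1 → 11:30 PM UTC.
Add 1 hour 50 minutes layover in San Teodoro → 1:20 AM UTC (Jul 29).
Add 14 hours 13 minutes leg 2 → 3:33 PM UTC.
Add 2 hours 57 minutes layover in Kathmandu → 6:30 PM UTC.
Add 5 hours 20 minutes leg 3 → 11:50 PM UTC.
New York is UTC−4:00, so local arrival = 11:50 PM − 4:00 = 7:50 PM on Jul 29.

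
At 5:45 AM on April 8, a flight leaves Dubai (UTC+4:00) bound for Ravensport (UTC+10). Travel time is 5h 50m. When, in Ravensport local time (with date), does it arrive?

5:35 PM on April 8

Convert departure to UTC: 5:45 AM − 4:00 = 1:45 AM UTC on Apr 8.
Add 5 hours and 50 minutes travel time → 7:35 AM UTC.
Ravensport is UTC+10:00, so local arrival = 7:35 AM + 10:00 = 5:35 PM on Apr 8.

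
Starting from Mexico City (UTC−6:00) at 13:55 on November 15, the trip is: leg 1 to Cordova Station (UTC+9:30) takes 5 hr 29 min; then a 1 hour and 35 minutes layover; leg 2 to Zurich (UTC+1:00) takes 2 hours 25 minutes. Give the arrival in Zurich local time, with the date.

Convert departure to UTC: 13:55 + 6:00 = 19:55 UTC on Nov 15.
Add 5 hours and 29 minutes leg 1 → 01:24 UTC (Nov 16).
Add 1 hour and 35 minutes layover in Cordova Station → 02:59 UTC.
Add 2 hours and 25 minutes leg 2 → 05:24 UTC.
Zurich is UTC+1:00, so local arrival = 05:24 + 1:00 = 06:24 on Nov 16.

06:24 on November 16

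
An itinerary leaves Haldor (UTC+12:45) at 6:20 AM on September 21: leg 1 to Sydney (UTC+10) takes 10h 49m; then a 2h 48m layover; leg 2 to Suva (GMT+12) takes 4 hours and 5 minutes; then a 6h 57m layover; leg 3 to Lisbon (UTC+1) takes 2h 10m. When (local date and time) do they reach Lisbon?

9:24 PM on September 21

Convert departure to UTC: 6:20 AM − 12:45 = 5:35 PM UTC on Sep 20.
Add 10 hours 49 minutes leg 1 → 4:24 AM UTC (Sep 21).
Add 2 hours 48 minutes layover in Sydney → 7:12 AM UTC.
Add 4 hours 5 minutes leg 2 → 11:17 AM UTC.
Add 6 hours and 57 minutes layover in Suva → 6:14 PM UTC.
Add 2 hours and 10 minutes leg 3 → 8:24 PM UTC.
Lisbon is UTC+1:00, so local arrival = 8:24 PM + 1:00 = 9:24 PM on Sep 21.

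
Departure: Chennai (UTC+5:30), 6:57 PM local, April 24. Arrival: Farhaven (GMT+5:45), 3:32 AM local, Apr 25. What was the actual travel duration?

Farhaven is 0:15 ahead of Chennai.
Clock-face elapsed time (ignoring zones) is 8 hours 35 minutes.
Actual elapsed = 8 hours 35 minutes − 0:15 = 8 hours 20 minutes.

8 hours 20 minutes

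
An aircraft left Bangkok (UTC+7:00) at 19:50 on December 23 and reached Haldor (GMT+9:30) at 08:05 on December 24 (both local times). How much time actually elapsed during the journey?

Haldor is 2:30 ahead of Bangkok.
Clock-face elapsed time (ignoring zones) is 12 hours 15 minutes.
Actual elapsed = 12 hours 15 minutes − 2:30 = 9 hours 45 minutes.

9 hours 45 minutes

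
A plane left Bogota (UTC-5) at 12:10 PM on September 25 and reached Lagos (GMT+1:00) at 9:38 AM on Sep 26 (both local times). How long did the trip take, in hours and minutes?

15 hours 28 minutes

Departure in UTC: 12:10 PM + 5:00 = 5:10 PM on Sep 25.
Arrival in UTC: 9:38 AM − 1:00 = 8:38 AM on Sep 26.
Elapsed = 8:38 AM − 5:10 PM (+1 day) = 15 hours 28 minutes.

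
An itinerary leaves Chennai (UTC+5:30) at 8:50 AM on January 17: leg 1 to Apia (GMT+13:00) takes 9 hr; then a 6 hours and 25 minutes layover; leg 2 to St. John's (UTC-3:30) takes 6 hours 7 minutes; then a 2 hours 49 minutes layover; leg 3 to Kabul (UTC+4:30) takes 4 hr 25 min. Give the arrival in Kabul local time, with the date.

12:36 PM on January 18

Convert departure to UTC: 8:50 AM − 5:30 = 3:20 AM UTC on Jan 17.
Add 9 hours leg 1 → 12:20 PM UTC.
Add 6 hours 25 minutes layover in Apia → 6:45 PM UTC.
Add 6 hours and 7 minutes leg 2 → 12:52 AM UTC (Jan 18).
Add 2 hours 49 minutes layover in St. John's → 3:41 AM UTC.
Add 4 hours 25 minutes leg 3 → 8:06 AM UTC.
Kabul is UTC+4:30, so local arrival = 8:06 AM + 4:30 = 12:36 PM on Jan 18.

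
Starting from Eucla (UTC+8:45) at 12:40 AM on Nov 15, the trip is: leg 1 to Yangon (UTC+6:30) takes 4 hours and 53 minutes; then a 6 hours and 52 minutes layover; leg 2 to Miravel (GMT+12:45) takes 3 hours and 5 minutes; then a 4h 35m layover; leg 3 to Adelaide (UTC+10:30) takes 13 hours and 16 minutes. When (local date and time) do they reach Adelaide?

11:06 AM on November 16

Convert departure to UTC: 12:40 AM − 8:45 = 3:55 PM UTC on Nov 14.
Add 4 hours and 53 minutes leg 1 → 8:48 PM UTC.
Add 6 hours 52 minutes layover in Yangon → 3:40 AM UTC (Nov 15).
Add 3 hours and 5 minutes leg 2 → 6:45 AM UTC.
Add 4 hours and 35 minutes layover in Miravel → 11:20 AM UTC.
Add 13 hours 16 minutes leg 3 → 12:36 AM UTC (Nov 16).
Adelaide is UTC+10:30, so local arrival = 12:36 AM + 10:30 = 11:06 AM on Nov 16.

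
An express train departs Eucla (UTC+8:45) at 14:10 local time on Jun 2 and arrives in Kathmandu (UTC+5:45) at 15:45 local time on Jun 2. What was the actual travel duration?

4 hours 35 minutes

Departure in UTC: 14:10 − 8:45 = 05:25 on Jun 2.
Arrival in UTC: 15:45 − 5:45 = 10:00 on Jun 2.
Elapsed = 10:00 − 05:25 = 4 hours 35 minutes.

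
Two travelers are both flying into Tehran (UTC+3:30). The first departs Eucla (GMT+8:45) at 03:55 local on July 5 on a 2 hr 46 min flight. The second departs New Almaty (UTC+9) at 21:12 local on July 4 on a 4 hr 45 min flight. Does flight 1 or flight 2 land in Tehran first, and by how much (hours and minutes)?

Flight 1 in UTC: 03:55 − 8:45 = 19:10 on Jul 4.
+2 hours 46 minutes → arrive 21:56 UTC on Jul 4.
Flight 2 in UTC: 21:12 − 9:00 = 12:12 on Jul 4.
+4 hours 45 minutes → arrive 16:57 UTC on Jul 4.
Flight 2 lands earlier by 4 hours 59 minutes.

the second, by 4 hours 59 minutes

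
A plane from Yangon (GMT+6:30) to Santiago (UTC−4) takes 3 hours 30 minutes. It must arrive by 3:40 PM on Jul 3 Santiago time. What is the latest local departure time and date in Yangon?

10:40 PM on July 3

Target arrival in UTC: 3:40 PM + 4:00 = 7:40 PM on Jul 3.
Subtract 3 hours and 30 minutes → departure 4:10 PM UTC on Jul 3.
Yangon is UTC+6:30: 4:10 PM + 6:30 = 10:40 PM on Jul 3.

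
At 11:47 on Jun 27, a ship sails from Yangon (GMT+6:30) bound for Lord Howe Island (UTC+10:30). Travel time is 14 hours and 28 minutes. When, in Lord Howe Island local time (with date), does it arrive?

Convert departure to UTC: 11:47 − 6:30 = 05:17 UTC on Jun 27.
Add 14 hours 28 minutes travel time → 19:45 UTC.
Lord Howe Island is UTC+10:30, so local arrival = 19:45 + 10:30 = 06:15 on Jun 28.

06:15 on Jun 28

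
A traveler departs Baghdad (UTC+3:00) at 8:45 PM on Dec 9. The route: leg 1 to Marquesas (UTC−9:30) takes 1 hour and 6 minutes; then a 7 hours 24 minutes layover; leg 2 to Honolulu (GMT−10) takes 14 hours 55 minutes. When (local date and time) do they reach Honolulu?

Convert departure to UTC: 8:45 PM − 3:00 = 5:45 PM UTC on Dec 9.
Add 1 hour and 6 minutes leg 1 → 6:51 PM UTC.
Add 7 hours 24 minutes layover in Marquesas → 2:15 AM UTC (Dec 10).
Add 14 hours and 55 minutes leg 2 → 5:10 PM UTC.
Honolulu is UTC−10:00, so local arrival = 5:10 PM − 10:00 = 7:10 AM on Dec 10.

7:10 AM on Dec 10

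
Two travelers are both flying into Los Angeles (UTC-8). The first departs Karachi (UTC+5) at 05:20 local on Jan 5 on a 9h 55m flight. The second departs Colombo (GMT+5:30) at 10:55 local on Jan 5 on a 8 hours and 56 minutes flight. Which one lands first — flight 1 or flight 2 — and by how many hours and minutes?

the first, by 4 hours 6 minutes

Flight 1 in UTC: 05:20 − 5:00 = 00:20 on Jan 5.
+9 hours and 55 minutes → arrive 10:15 UTC on Jan 5.
Flight 2 in UTC: 10:55 − 5:30 = 05:25 on Jan 5.
+8 hours and 56 minutes → arrive 14:21 UTC on Jan 5.
Flight 1 lands earlier by 4 hours 6 minutes.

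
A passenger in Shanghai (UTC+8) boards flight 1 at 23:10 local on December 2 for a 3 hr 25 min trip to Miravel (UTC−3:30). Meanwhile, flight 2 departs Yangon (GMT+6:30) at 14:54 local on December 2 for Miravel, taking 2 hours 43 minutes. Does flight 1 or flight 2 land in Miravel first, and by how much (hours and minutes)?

Flight 1 in UTC: 23:10 − 8:00 = 15:10 on Dec 2.
+3 hours and 25 minutes → arrive 18:35 UTC on Dec 2.
Flight 2 in UTC: 14:54 − 6:30 = 08:24 on Dec 2.
+2 hours 43 minutes → arrive 11:07 UTC on Dec 2.
Flight 2 lands earlier by 7 hours 28 minutes.

the second, by 7 hours 28 minutes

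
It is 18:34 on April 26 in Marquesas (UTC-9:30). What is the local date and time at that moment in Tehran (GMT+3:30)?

07:34 on April 27

Tehran is 13:00 ahead of Marquesas.
Shift by the zone difference: 18:34 + 13:00 = 07:34 on Apr 27 in Tehran.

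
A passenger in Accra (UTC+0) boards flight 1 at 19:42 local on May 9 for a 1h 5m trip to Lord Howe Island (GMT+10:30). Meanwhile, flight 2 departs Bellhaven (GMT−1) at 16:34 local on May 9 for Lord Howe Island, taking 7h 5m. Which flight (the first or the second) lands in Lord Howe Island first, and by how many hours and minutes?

Flight 1 departs at 19:42 UTC (May 9).
+1 hour and 5 minutes → arrive 20:47 UTC on May 9.
Flight 2 in UTC: 16:34 + 1:00 = 17:34 on May 9.
+7 hours 5 minutes → arrive 00:39 UTC on May 10.
Flight 1 lands earlier by 3 hours 52 minutes.

the first, by 3 hours 52 minutes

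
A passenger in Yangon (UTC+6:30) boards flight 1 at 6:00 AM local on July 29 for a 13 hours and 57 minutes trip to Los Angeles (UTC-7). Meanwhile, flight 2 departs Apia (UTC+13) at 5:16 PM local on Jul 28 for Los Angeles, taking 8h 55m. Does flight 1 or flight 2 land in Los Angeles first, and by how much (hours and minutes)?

Flight 1 in UTC: 6:00 AM − 6:30 = 11:30 PM on Jul 28.
+13 hours 57 minutes → arrive 1:27 PM UTC on Jul 29.
Flight 2 in UTC: 5:16 PM − 13:00 = 4:16 AM on Jul 28.
+8 hours and 55 minutes → arrive 1:11 PM UTC on Jul 28.
Flight 2 lands earlier by 24 hours 16 minutes.

the second, by 24 hours 16 minutes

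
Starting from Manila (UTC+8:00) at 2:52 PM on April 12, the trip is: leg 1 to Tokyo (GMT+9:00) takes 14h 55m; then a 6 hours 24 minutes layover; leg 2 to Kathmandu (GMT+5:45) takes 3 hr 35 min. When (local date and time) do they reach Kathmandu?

Convert departure to UTC: 2:52 PM − 8:00 = 6:52 AM UTC on Apr 12.
Add 14 hours 55 minutes leg 1 → 9:47 PM UTC.
Add 6 hours 24 minutes layover in Tokyo → 4:11 AM UTC (Apr 13).
Add 3 hours and 35 minutes leg 2 → 7:46 AM UTC.
Kathmandu is UTC+5:45, so local arrival = 7:46 AM + 5:45 = 1:31 PM on Apr 13.

1:31 PM on April 13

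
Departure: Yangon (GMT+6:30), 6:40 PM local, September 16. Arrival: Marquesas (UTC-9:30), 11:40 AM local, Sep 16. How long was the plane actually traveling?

9 hours

Marquesas is 16:00 behind Yangon.
Clock-face elapsed time (ignoring zones) is −7 hours.
Actual elapsed = −7 hours + 16:00 = 9 hours.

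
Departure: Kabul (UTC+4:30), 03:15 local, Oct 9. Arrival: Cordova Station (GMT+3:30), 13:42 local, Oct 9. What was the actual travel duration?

Departure in UTC: 03:15 − 4:30 = 22:45 on Oct 8.
Arrival in UTC: 13:42 − 3:30 = 10:12 on Oct 9.
Elapsed = 10:12 − 22:45 (+1 day) = 11 hours 27 minutes.

11 hours 27 minutes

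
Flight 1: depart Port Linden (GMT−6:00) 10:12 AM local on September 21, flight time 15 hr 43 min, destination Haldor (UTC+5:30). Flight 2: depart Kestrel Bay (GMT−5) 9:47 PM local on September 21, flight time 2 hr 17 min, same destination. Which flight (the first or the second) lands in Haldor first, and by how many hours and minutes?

the second, by 2 hours 51 minutes

Flight 1 in UTC: 10:12 AM + 6:00 = 4:12 PM on Sep 21.
+15 hours and 43 minutes → arrive 7:55 AM UTC on Sep 22.
Flight 2 in UTC: 9:47 PM + 5:00 = 2:47 AM on Sep 22.
+2 hours 17 minutes → arrive 5:04 AM UTC on Sep 22.
Flight 2 lands earlier by 2 hours 51 minutes.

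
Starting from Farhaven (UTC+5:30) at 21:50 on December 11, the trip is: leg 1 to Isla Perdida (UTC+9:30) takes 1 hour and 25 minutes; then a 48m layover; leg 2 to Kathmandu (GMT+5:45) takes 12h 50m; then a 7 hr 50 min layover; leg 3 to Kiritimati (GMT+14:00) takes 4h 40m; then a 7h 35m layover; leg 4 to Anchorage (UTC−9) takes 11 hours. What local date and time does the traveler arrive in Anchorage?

05:28 on Dec 13

Convert departure to UTC: 21:50 − 5:30 = 16:20 UTC on Dec 11.
Add 1 hour and 25 minutes leg 1 → 17:45 UTC.
Add 48 minutes layover in Isla Perdida → 18:33 UTC.
Add 12 hours and 50 minutes leg 2 → 07:23 UTC (Dec 12).
Add 7 hours and 50 minutes layover in Kathmandu → 15:13 UTC.
Add 4 hours and 40 minutes leg 3 → 19:53 UTC.
Add 7 hours and 35 minutes layover in Kiritimati → 03:28 UTC (Dec 13).
Add 11 hours leg 4 → 14:28 UTC.
Anchorage is UTC−9:00, so local arrival = 14:28 − 9:00 = 05:28 on Dec 13.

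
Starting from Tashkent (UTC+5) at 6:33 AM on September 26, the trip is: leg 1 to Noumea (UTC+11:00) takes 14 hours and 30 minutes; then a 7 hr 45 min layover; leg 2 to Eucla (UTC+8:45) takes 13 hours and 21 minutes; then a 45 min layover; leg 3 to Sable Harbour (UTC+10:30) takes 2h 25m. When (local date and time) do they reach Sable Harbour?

Convert departure to UTC: 6:33 AM − 5:00 = 1:33 AM UTC on Sep 26.
Add 14 hours and 30 minutes leg 1 → 4:03 PM UTC.
Add 7 hours and 45 minutes layover in Noumea → 11:48 PM UTC.
Add 13 hours 21 minutes leg 2 → 1:09 PM UTC (Sep 27).
Add 45 minutes layover in Eucla → 1:54 PM UTC.
Add 2 hours and 25 minutes leg 3 → 4:19 PM UTC.
Sable Harbour is UTC+10:30, so local arrival = 4:19 PM + 10:30 = 2:49 AM on Sep 28.

2:49 AM on Sep 28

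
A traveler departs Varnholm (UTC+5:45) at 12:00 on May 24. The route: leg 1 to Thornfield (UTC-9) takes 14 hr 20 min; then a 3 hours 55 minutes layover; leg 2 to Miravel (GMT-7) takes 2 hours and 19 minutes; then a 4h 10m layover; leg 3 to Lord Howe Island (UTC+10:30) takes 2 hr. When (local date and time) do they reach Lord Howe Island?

19:29 on May 25

Convert departure to UTC: 12:00 − 5:45 = 06:15 UTC on May 24.
Add 14 hours and 20 minutes leg 1 → 20:35 UTC.
Add 3 hours 55 minutes layover in Thornfield → 00:30 UTC (May 25).
Add 2 hours and 19 minutes leg 2 → 02:49 UTC.
Add 4 hours 10 minutes layover in Miravel → 06:59 UTC.
Add 2 hours leg 3 → 08:59 UTC.
Lord Howe Island is UTC+10:30, so local arrival = 08:59 + 10:30 = 19:29 on May 25.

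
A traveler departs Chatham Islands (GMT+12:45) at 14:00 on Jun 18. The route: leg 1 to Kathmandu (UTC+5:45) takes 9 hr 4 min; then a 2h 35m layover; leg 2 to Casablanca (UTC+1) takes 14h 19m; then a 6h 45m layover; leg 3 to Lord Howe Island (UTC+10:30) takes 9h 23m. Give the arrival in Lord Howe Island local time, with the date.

Convert departure to UTC: 14:00 − 12:45 = 01:15 UTC on Jun 18.
Add 9 hours 4 minutes leg 1 → 10:19 UTC.
Add 2 hours and 35 minutes layover in Kathmandu → 12:54 UTC.
Add 14 hours and 19 minutes leg 2 → 03:13 UTC (Jun 19).
Add 6 hours and 45 minutes layover in Casablanca → 09:58 UTC.
Add 9 hours and 23 minutes leg 3 → 19:21 UTC.
Lord Howe Island is UTC+10:30, so local arrival = 19:21 + 10:30 = 05:51 on Jun 20.

05:51 on June 20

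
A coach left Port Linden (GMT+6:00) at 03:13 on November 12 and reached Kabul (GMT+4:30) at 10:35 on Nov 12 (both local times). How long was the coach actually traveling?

8 hours 52 minutes

Departure in UTC: 03:13 − 6:00 = 21:13 on Nov 11.
Arrival in UTC: 10:35 − 4:30 = 06:05 on Nov 12.
Elapsed = 06:05 − 21:13 (+1 day) = 8 hours 52 minutes.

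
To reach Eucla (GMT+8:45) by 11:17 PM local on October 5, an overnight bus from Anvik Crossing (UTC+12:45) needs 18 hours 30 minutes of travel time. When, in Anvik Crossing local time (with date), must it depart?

Target arrival in UTC: 11:17 PM − 8:45 = 2:32 PM on Oct 5.
Subtract 18 hours and 30 minutes → departure 8:02 PM UTC on Oct 4.
Anvik Crossing is UTC+12:45: 8:02 PM + 12:45 = 8:47 AM on Oct 5.

8:47 AM on October 5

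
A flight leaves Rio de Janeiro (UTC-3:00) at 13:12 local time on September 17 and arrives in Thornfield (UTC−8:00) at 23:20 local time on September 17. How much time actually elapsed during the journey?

Departure in UTC: 13:12 + 3:00 = 16:12 on Sep 17.
Arrival in UTC: 23:20 + 8:00 = 07:20 on Sep 18.
Elapsed = 07:20 − 16:12 (+1 day) = 15 hours 8 minutes.

15 hours 8 minutes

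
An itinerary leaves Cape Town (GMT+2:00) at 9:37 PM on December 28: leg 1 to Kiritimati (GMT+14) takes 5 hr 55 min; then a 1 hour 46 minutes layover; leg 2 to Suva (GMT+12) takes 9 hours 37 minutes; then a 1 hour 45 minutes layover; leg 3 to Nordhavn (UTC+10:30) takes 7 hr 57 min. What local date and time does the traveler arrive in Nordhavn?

9:07 AM on December 30

Convert departure to UTC: 9:37 PM − 2:00 = 7:37 PM UTC on Dec 28.
Add 5 hours and 55 minutes leg 1 → 1:32 AM UTC (Dec 29).
Add 1 hour and 46 minutes layover in Kiritimati → 3:18 AM UTC.
Add 9 hours 37 minutes leg 2 → 12:55 PM UTC.
Add 1 hour 45 minutes layover in Suva → 2:40 PM UTC.
Add 7 hours 57 minutes leg 3 → 10:37 PM UTC.
Nordhavn is UTC+10:30, so local arrival = 10:37 PM + 10:30 = 9:07 AM on Dec 30.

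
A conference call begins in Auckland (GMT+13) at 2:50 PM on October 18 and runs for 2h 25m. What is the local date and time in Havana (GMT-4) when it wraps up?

12:15 AM on Oct 18

Havana is 17:00 behind Auckland.
After 2 hours and 25 minutes it is 5:15 PM in Auckland.
Shift by the zone difference: 5:15 PM − 17:00 = 12:15 AM on Oct 18 in Havana.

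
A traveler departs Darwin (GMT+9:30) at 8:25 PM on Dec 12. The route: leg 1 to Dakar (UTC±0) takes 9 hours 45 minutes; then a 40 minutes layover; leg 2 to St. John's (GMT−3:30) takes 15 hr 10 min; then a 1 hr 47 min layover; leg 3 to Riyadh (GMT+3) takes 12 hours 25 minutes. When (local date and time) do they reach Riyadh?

5:42 AM on December 14

Convert departure to UTC: 8:25 PM − 9:30 = 10:55 AM UTC on Dec 12.
Add 9 hours and 45 minutes leg 1 → 8:40 PM UTC.
Add 40 minutes layover in Dakar → 9:20 PM UTC.
Add 15 hours 10 minutes leg 2 → 12:30 PM UTC (Dec 13).
Add 1 hour and 47 minutes layover in St. John's → 2:17 PM UTC.
Add 12 hours and 25 minutes leg 3 → 2:42 AM UTC (Dec 14).
Riyadh is UTC+3:00, so local arrival = 2:42 AM + 3:00 = 5:42 AM on Dec 14.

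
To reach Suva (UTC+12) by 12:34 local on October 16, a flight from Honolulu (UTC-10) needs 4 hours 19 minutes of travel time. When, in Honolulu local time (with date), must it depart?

Target arrival in UTC: 12:34 − 12:00 = 00:34 on Oct 16.
Subtract 4 hours 19 minutes → departure 20:15 UTC on Oct 15.
Honolulu is UTC−10:00: 20:15 − 10:00 = 10:15 on Oct 15.

10:15 on October 15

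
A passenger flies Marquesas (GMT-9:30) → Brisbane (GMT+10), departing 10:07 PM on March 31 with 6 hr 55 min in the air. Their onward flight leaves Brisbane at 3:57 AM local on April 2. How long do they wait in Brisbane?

3 hours 25 minutes

Convert departure to UTC: 10:07 PM + 9:30 = 7:37 AM UTC on Apr 1.
Add 6 hours and 55 minutes flight time → 2:32 PM UTC.
Brisbane is UTC+10:00, so local arrival = 2:32 PM + 10:00 = 12:32 AM on Apr 2.
Layover = 3:57 AM − 12:32 AM = 3 hours 25 minutes.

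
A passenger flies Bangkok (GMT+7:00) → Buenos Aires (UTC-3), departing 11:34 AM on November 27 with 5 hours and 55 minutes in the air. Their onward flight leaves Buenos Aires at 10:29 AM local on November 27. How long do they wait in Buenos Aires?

Convert departure to UTC: 11:34 AM − 7:00 = 4:34 AM UTC on Nov 27.
Add 5 hours 55 minutes flight time → 10:29 AM UTC.
Buenos Aires is UTC−3:00, so local arrival = 10:29 AM − 3:00 = 7:29 AM on Nov 27.
Layover = 10:29 AM − 7:29 AM = 3 hours.

3 hours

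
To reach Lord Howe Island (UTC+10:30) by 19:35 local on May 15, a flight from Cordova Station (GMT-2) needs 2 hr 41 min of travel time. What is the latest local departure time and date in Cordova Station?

04:24 on May 15

Target arrival in UTC: 19:35 − 10:30 = 09:05 on May 15.
Subtract 2 hours 41 minutes → departure 06:24 UTC on May 15.
Cordova Station is UTC−2:00: 06:24 − 2:00 = 04:24 on May 15.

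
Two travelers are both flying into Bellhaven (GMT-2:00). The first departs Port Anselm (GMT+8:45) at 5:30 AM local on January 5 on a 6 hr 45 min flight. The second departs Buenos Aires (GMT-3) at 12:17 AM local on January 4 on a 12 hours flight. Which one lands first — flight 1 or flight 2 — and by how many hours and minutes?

the second, by 12 hours 13 minutes

Flight 1 in UTC: 5:30 AM − 8:45 = 8:45 PM on Jan 4.
+6 hours 45 minutes → arrive 3:30 AM UTC on Jan 5.
Flight 2 in UTC: 12:17 AM + 3:00 = 3:17 AM on Jan 4.
+12 hours → arrive 3:17 PM UTC on Jan 4.
Flight 2 lands earlier by 12 hours 13 minutes.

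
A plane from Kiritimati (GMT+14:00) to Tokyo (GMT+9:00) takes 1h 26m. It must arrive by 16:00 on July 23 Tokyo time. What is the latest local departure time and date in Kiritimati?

19:34 on July 23

Target arrival in UTC: 16:00 − 9:00 = 07:00 on Jul 23.
Subtract 1 hour and 26 minutes → departure 05:34 UTC on Jul 23.
Kiritimati is UTC+14:00: 05:34 + 14:00 = 19:34 on Jul 23.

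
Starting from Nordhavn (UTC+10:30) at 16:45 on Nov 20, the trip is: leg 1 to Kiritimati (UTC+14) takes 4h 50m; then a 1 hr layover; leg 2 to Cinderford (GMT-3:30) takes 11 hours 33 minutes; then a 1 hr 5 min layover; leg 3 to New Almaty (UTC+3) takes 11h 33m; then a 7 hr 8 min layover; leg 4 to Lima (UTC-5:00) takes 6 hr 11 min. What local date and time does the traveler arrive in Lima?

Convert departure to UTC: 16:45 − 10:30 = 06:15 UTC on Nov 20.
Add 4 hours 50 minutes leg 1 → 11:05 UTC.
Add 1 hour layover in Kiritimati → 12:05 UTC.
Add 11 hours 33 minutes leg 2 → 23:38 UTC.
Add 1 hour 5 minutes layover in Cinderford → 00:43 UTC (Nov 21).
Add 11 hours and 33 minutes leg 3 → 12:16 UTC.
Add 7 hours and 8 minutes layover in New Almaty → 19:24 UTC.
Add 6 hours and 11 minutes leg 4 → 01:35 UTC (Nov 22).
Lima is UTC−5:00, so local arrival = 01:35 − 5:00 = 20:35 on Nov 21.

20:35 on Nov 21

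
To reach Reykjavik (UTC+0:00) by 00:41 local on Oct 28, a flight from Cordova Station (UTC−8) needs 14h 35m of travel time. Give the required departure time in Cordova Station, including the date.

Target arrival is already UTC: 00:41 on Oct 28.
Subtract 14 hours and 35 minutes → departure 10:06 UTC on Oct 27.
Cordova Station is UTC−8:00: 10:06 − 8:00 = 02:06 on Oct 27.

02:06 on Oct 27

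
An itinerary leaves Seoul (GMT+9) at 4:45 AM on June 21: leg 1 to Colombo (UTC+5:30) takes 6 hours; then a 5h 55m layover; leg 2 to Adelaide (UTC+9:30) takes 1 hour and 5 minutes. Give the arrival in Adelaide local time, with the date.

6:15 PM on June 21

Convert departure to UTC: 4:45 AM − 9:00 = 7:45 PM UTC on Jun 20.
Add 6 hours leg 1 → 1:45 AM UTC (Jun 21).
Add 5 hours and 55 minutes layover in Colombo → 7:40 AM UTC.
Add 1 hour 5 minutes leg 2 → 8:45 AM UTC.
Adelaide is UTC+9:30, so local arrival = 8:45 AM + 9:30 = 6:15 PM on Jun 21.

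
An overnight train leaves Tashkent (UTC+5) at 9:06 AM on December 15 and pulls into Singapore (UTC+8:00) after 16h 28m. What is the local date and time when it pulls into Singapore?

Convert departure to UTC: 9:06 AM − 5:00 = 4:06 AM UTC on Dec 15.
Add 16 hours and 28 minutes travel time → 8:34 PM UTC.
Singapore is UTC+8:00, so local arrival = 8:34 PM + 8:00 = 4:34 AM on Dec 16.

4:34 AM on Dec 16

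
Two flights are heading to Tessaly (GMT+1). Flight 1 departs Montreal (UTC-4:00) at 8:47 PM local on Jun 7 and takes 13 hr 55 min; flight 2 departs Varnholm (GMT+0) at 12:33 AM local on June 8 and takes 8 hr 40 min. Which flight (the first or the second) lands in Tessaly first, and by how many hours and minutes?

Flight 1 in UTC: 8:47 PM + 4:00 = 12:47 AM on Jun 8.
+13 hours 55 minutes → arrive 2:42 PM UTC on Jun 8.
Flight 2 departs at 12:33 AM UTC (Jun 8).
+8 hours and 40 minutes → arrive 9:13 AM UTC on Jun 8.
Flight 2 lands earlier by 5 hours 29 minutes.

the second, by 5 hours 29 minutes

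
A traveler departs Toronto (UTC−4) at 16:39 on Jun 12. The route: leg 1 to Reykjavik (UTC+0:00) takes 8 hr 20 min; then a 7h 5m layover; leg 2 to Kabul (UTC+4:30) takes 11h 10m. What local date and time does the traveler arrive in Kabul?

03:44 on Jun 14

Convert departure to UTC: 16:39 + 4:00 = 20:39 UTC on Jun 12.
Add 8 hours 20 minutes leg 1 → 04:59 UTC (Jun 13).
Add 7 hours 5 minutes layover in Reykjavik → 12:04 UTC.
Add 11 hours 10 minutes leg 2 → 23:14 UTC.
Kabul is UTC+4:30, so local arrival = 23:14 + 4:30 = 03:44 on Jun 14.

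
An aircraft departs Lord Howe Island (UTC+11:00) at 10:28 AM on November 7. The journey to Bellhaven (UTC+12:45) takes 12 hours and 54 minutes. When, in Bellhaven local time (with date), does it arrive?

Bellhaven is 1:45 ahead of Lord Howe Island.
After 12 hours and 54 minutes it is 11:22 PM in Lord Howe Island.
Shift by the zone difference: 11:22 PM + 1:45 = 1:07 AM on Nov 8 in Bellhaven.

1:07 AM on November 8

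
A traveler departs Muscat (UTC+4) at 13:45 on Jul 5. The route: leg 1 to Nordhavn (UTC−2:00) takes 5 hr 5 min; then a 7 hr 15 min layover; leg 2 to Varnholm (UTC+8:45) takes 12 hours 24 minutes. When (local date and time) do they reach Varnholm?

Convert departure to UTC: 13:45 − 4:00 = 09:45 UTC on Jul 5.
Add 5 hours and 5 minutes leg 1 → 14:50 UTC.
Add 7 hours 15 minutes layover in Nordhavn → 22:05 UTC.
Add 12 hours and 24 minutes leg 2 → 10:29 UTC (Jul 6).
Varnholm is UTC+8:45, so local arrival = 10:29 + 8:45 = 19:14 on Jul 6.

19:14 on July 6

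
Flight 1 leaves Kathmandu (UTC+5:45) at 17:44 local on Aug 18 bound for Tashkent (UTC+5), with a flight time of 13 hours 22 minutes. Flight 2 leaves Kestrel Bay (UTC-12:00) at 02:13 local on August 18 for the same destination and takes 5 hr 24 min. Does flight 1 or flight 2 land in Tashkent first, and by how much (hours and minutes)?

Flight 1 in UTC: 17:44 − 5:45 = 11:59 on Aug 18.
+13 hours and 22 minutes → arrive 01:21 UTC on Aug 19.
Flight 2 in UTC: 02:13 + 12:00 = 14:13 on Aug 18.
+5 hours and 24 minutes → arrive 19:37 UTC on Aug 18.
Flight 2 lands earlier by 5 hours 44 minutes.

the second, by 5 hours 44 minutes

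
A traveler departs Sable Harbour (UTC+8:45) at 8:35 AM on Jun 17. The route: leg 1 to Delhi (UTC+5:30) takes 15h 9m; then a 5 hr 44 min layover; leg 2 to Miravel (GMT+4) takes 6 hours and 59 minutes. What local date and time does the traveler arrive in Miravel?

7:42 AM on June 18

Convert departure to UTC: 8:35 AM − 8:45 = 11:50 PM UTC on Jun 16.
Add 15 hours and 9 minutes leg 1 → 2:59 PM UTC (Jun 17).
Add 5 hours 44 minutes layover in Delhi → 8:43 PM UTC.
Add 6 hours 59 minutes leg 2 → 3:42 AM UTC (Jun 18).
Miravel is UTC+4:00, so local arrival = 3:42 AM + 4:00 = 7:42 AM on Jun 18.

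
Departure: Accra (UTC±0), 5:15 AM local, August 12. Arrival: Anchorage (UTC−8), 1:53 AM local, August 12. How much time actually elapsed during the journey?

4 hours 38 minutes

Departure is already UTC: 5:15 AM on Aug 12.
Arrival in UTC: 1:53 AM + 8:00 = 9:53 AM on Aug 12.
Elapsed = 9:53 AM − 5:15 AM = 4 hours 38 minutes.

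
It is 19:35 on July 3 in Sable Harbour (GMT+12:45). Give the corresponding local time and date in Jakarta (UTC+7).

In UTC: 19:35 − 12:45 = 06:50 on Jul 3.
Jakarta is UTC+7:00: 06:50 + 7:00 = 13:50 on Jul 3.

13:50 on Jul 3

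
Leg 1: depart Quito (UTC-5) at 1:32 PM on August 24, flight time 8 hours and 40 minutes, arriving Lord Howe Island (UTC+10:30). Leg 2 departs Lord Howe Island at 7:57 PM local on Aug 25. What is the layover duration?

Convert departure to UTC: 1:32 PM + 5:00 = 6:32 PM UTC on Aug 24.
Add 8 hours 40 minutes flight time → 3:12 AM UTC (Aug 25).
Lord Howe Island is UTC+10:30, so local arrival = 3:12 AM + 10:30 = 1:42 PM on Aug 25.
Layover = 7:57 PM − 1:42 PM = 6 hours 15 minutes.

6 hours 15 minutes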